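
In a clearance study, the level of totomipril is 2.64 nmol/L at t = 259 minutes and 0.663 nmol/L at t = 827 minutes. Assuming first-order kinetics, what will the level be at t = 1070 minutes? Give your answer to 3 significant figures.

Over Δt = 827 − 259 = 568 minutes, the level fell by a factor of 2.64/0.663 ≈ 3.9819.
n = log₂(3.9819) ≈ 1.9935 half-lives, so t½ = 568/1.9935 ≈ 284.93 minutes.
From t = 827 to t = 1070: 0.663 × (1/2)^((1070−827)/284.93) ≈ 0.3671 nmol/L.

0.367 nmol/L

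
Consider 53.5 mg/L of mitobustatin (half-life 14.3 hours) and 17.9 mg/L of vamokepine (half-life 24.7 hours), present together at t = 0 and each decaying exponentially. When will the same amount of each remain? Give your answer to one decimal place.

53.6 hours

Set 53.5·(1/2)^(t/14.3) = 17.9·(1/2)^(t/24.7).
Taking log₂: log₂(53.5/17.9) = t·(1/14.3 − 1/24.7).
log₂(2.9888) = 1.5796; 1/14.3 − 1/24.7 = 0.029444.
t = 1.5796 / 0.029444 ≈ 53.646 hours.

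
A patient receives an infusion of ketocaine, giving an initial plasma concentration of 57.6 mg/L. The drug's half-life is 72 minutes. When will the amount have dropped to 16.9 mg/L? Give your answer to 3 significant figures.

127 minutes

Fraction remaining = 16.9/57.6 ≈ 0.2934.
n = log₂(57.6/16.9) = ln(3.4083)/ln 2 ≈ 1.769 half-lives.
t = n × t½ = 1.769 × 72 ≈ 127.37 minutes.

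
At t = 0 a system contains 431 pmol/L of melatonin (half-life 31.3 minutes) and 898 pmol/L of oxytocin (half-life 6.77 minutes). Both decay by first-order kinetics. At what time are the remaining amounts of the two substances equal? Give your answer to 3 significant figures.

9.15 minutes

Set 431·(1/2)^(t/31.3) = 898·(1/2)^(t/6.77).
Taking log₂: log₂(431/898) = t·(1/31.3 − 1/6.77).
log₂(0.47996) = -1.059; 1/31.3 − 1/6.77 = -0.11576.
t = -1.059 / -0.11576 ≈ 9.1483 minutes.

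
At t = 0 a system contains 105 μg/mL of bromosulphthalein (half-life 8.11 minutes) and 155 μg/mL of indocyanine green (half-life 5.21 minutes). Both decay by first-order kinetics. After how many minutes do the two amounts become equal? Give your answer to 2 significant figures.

Set 105·(1/2)^(t/8.11) = 155·(1/2)^(t/5.21).
Taking log₂: log₂(105/155) = t·(1/8.11 − 1/5.21).
log₂(0.67742) = -0.56188; 1/8.11 − 1/5.21 = -0.068634.
t = -0.56188 / -0.068634 ≈ 8.1866 minutes.

8.2 minutes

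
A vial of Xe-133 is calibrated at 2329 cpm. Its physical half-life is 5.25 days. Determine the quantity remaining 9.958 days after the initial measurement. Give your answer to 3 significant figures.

Number of half-lives: n = 9.958/5.25 ≈ 1.8968.
Remaining = 2329 × (1/2)^1.8968 = 2329 × 0.26855 ≈ 625.44 cpm.

625 cpm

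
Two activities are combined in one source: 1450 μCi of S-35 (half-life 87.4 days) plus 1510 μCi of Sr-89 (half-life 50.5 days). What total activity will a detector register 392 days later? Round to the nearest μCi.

S-35: 1450 × (1/2)^(392/87.4) = 1450 × (1/2)^4.4851 ≈ 64.746 μCi.
Sr-89: 1510 × (1/2)^(392/50.5) = 1510 × (1/2)^7.7624 ≈ 6.9545 μCi.
Total = 64.746 + 6.9545 ≈ 71.7 μCi.

72 μCi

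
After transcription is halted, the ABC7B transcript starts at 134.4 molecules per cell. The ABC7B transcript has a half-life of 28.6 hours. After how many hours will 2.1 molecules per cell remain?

171.6 hours

2.1/134.4 = 1/64, so 6 half-lives have elapsed.
t = 6 × 28.6 = 171.6 hours.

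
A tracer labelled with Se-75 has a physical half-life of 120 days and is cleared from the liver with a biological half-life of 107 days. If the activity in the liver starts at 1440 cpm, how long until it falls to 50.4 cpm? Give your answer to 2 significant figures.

270 days

1/t_eff = 1/t_phys + 1/t_biol = 1/120 + 1/107 = 0.017679 per day.
t_eff = 120 × 107 / (120 + 107) ≈ 56.564 days.
n = log₂(1440/50.4) ≈ 4.8365; t = 4.8365 × 56.564 ≈ 273.57 days.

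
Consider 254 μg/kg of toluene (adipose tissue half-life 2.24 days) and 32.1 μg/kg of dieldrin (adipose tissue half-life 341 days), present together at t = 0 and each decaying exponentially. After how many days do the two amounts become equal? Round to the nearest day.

Set 254·(1/2)^(t/2.24) = 32.1·(1/2)^(t/341).
Taking log₂: log₂(254/32.1) = t·(1/2.24 − 1/341).
log₂(7.9128) = 2.9842; 1/2.24 − 1/341 = 0.4435.
t = 2.9842 / 0.4435 ≈ 6.7288 days.

7 days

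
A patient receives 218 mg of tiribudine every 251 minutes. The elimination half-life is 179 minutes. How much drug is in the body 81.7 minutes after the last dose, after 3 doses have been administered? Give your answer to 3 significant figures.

The 3 doses were given 583.7, 332.7, 81.7 minutes ago.
Total = 218·(1/2)^(583.7/179) + 218·(1/2)^(332.7/179) + 218·(1/2)^(81.7/179)
      = 22.742 + 60.11 + 158.88 ≈ 241.73 mg.

242 mg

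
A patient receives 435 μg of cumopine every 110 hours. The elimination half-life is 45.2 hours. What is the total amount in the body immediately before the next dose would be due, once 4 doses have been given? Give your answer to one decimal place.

98.7 μg

The 4 doses were given 440, 330, 220, 110 hours ago.
Total = 435·(1/2)^(440/45.2) + 435·(1/2)^(330/45.2) + 435·(1/2)^(220/45.2) + 435·(1/2)^(110/45.2)
      = 0.51063 + 2.7587 + 14.904 + 80.518 ≈ 98.691 μg.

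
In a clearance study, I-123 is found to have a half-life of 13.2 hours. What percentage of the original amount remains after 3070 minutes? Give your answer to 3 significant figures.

6.81%

3070 minutes = 51.1667 hours.
n = 51.1667/13.2 ≈ 3.8763 half-lives.
Fraction remaining = (1/2)^3.8763 ≈ 0.068097, i.e. 6.8097%.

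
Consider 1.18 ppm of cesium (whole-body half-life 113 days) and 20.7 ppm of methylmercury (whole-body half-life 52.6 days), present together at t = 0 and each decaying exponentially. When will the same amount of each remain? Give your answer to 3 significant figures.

407 days

Set 1.18·(1/2)^(t/113) = 20.7·(1/2)^(t/52.6).
Taking log₂: log₂(1.18/20.7) = t·(1/113 − 1/52.6).
log₂(0.057005) = -4.1328; 1/113 − 1/52.6 = -0.010162.
t = -4.1328 / -0.010162 ≈ 406.69 days.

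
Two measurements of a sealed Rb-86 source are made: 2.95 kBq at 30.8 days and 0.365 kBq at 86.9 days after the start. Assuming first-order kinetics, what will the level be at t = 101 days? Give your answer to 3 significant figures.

Over Δt = 86.9 − 30.8 = 56.1 days, the level fell by a factor of 2.95/0.365 ≈ 8.0822.
n = log₂(8.0822) ≈ 3.0147 half-lives, so t½ = 56.1/3.0147 ≈ 18.609 days.
From t = 86.9 to t = 101: 0.365 × (1/2)^((101−86.9)/18.609) ≈ 0.21587 kBq.

0.216 kBq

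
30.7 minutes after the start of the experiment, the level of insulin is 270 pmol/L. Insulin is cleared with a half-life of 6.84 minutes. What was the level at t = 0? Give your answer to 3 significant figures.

Number of half-lives elapsed: n = 30.7/6.84 ≈ 4.4883.
A₀ = A × 2^n = 270 × 2^4.4883 = 270 × 22.445 ≈ 6060.1 pmol/L.

6060 pmol/L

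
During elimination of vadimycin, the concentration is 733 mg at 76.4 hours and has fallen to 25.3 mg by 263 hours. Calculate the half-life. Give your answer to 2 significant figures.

Over Δt = 263 − 76.4 = 186.6 hours, the level fell by a factor of 733/25.3 ≈ 28.972.
n = log₂(28.972) ≈ 4.8566 half-lives, so t½ = 186.6/4.8566 ≈ 38.422 hours.

38 hours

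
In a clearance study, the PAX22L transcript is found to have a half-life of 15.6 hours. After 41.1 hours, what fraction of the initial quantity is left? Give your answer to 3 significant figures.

0.161

n = 41.1/15.6 ≈ 2.6346 half-lives.
Fraction remaining = (1/2)^2.6346 ≈ 0.16103.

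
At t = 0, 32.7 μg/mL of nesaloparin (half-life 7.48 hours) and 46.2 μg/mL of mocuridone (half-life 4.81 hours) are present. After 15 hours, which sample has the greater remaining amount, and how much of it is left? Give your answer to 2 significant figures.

nesaloparin, 8.1 μg/mL

nesaloparin: 32.7 × (1/2)^2.0053 ≈ 8.1448 μg/mL.
mocuridone: 46.2 × (1/2)^3.1185 ≈ 5.3196 μg/mL.
Nesaloparin has more remaining, at ≈ 8.1448 μg/mL.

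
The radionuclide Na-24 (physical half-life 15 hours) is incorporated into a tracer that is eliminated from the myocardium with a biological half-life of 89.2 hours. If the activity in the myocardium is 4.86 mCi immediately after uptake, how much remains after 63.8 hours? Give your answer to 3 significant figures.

0.155 mCi

1/t_eff = 1/t_phys + 1/t_biol = 1/15 + 1/89.2 = 0.077877 per hour.
t_eff = 15 × 89.2 / (15 + 89.2) ≈ 12.841 hours.
Remaining = 4.86 × (1/2)^(63.8/12.841) = 4.86 × (1/2)^4.9686 ≈ 0.15522 mCi.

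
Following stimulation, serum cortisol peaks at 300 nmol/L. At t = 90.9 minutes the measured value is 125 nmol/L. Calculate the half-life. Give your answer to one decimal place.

72.0 minutes

A/A₀ = 125/300 ≈ 0.41667.
n = log₂(2.4) ≈ 1.263 half-lives elapsed in 90.9 minutes.
t½ = 90.9/1.263 ≈ 71.97 minutes.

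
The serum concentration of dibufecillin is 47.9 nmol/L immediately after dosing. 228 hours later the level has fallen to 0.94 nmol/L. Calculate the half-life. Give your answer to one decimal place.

40.2 hours

A/A₀ = 0.94/47.9 ≈ 0.019624.
n = log₂(50.957) ≈ 5.6712 half-lives elapsed in 228 hours.
t½ = 228/5.6712 ≈ 40.203 hours.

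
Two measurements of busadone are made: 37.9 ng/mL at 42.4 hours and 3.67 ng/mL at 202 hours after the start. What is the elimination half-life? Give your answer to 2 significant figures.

Over Δt = 202 − 42.4 = 159.6 hours, the level fell by a factor of 37.9/3.67 ≈ 10.327.
n = log₂(10.327) ≈ 3.3683 half-lives, so t½ = 159.6/3.3683 ≈ 47.382 hours.

47 hours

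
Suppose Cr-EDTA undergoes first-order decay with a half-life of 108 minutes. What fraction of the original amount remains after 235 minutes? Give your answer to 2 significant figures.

n = 235/108 ≈ 2.1759 half-lives.
Fraction remaining = (1/2)^2.1759 ≈ 0.2213.

0.22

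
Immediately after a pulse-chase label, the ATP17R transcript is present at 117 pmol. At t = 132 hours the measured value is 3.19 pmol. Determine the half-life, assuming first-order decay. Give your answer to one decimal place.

A/A₀ = 3.19/117 ≈ 0.027265.
n = log₂(36.677) ≈ 5.1968 half-lives elapsed in 132 hours.
t½ = 132/5.1968 ≈ 25.4 hours.

25.4 hours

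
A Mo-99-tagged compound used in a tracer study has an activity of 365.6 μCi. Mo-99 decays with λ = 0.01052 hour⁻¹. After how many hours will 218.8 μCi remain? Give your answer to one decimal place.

48.8 hours

t½ = ln 2 / λ = 0.69315 / 0.01052 ≈ 65.889 hours.
Fraction remaining = 218.8/365.6 ≈ 0.59847.
n = log₂(365.6/218.8) = ln(1.6709)/ln 2 ≈ 0.74065 half-lives.
t = n × t½ = 0.74065 × 65.889 ≈ 48.801 hours.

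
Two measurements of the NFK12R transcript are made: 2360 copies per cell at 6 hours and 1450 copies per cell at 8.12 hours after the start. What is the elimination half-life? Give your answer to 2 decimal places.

Over Δt = 8.12 − 6 = 2.12 hours, the level fell by a factor of 2360/1450 ≈ 1.6276.
n = log₂(1.6276) ≈ 0.70273 half-lives, so t½ = 2.12/0.70273 ≈ 3.0168 hours.

3.02 hours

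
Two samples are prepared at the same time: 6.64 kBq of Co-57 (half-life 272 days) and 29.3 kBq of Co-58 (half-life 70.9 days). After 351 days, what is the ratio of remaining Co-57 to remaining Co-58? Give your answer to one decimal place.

2.9

Co-57: 6.64 × (1/2)^(351/272) = 6.64 × (1/2)^1.2904 ≈ 2.7146 kBq.
Co-58: 29.3 × (1/2)^(351/70.9) = 29.3 × (1/2)^4.9506 ≈ 0.9475 kBq.
Ratio ≈ 2.7146 / 0.9475 ≈ 2.865.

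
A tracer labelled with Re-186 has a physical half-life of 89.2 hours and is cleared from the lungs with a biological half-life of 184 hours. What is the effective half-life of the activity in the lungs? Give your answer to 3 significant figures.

1/t_eff = 1/t_phys + 1/t_biol = 1/89.2 + 1/184 = 0.016646 per hour.
t_eff = 89.2 × 184 / (89.2 + 184) ≈ 60.076 hours.

60.1 hours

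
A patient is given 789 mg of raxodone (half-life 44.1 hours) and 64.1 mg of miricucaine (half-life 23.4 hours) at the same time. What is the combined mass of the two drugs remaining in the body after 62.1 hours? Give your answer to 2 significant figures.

raxodone: 789 × (1/2)^(62.1/44.1) = 789 × (1/2)^1.4082 ≈ 297.29 mg.
miricucaine: 64.1 × (1/2)^(62.1/23.4) = 64.1 × (1/2)^2.6538 ≈ 10.185 mg.
Total = 297.29 + 10.185 ≈ 307.47 mg.

310 mg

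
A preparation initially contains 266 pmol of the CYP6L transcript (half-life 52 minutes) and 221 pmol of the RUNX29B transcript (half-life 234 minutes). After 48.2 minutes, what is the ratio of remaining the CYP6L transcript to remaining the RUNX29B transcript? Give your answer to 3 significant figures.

0.730

CYP6L transcript: 266 × (1/2)^(48.2/52) = 266 × (1/2)^0.92692 ≈ 139.91 pmol.
RUNX29B transcript: 221 × (1/2)^(48.2/234) = 221 × (1/2)^0.20598 ≈ 191.6 pmol.
Ratio ≈ 139.91 / 191.6 ≈ 0.73024.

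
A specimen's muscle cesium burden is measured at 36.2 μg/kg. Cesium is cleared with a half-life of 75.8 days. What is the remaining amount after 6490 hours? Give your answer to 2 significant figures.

Convert the elapsed time: 6490 hours = 270.417 days.
Number of half-lives: n = 270.417/75.8 ≈ 3.5675.
Remaining = 36.2 × (1/2)^3.5675 = 36.2 × 0.084348 ≈ 3.0534 μg/kg.

3.1 μg/kg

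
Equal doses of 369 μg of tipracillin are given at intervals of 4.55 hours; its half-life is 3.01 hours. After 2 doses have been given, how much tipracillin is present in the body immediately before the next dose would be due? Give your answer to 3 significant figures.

175 μg

The 2 doses were given 9.1, 4.55 hours ago.
Total = 369·(1/2)^(9.1/3.01) + 369·(1/2)^(4.55/3.01)
      = 45.387 + 129.41 ≈ 174.8 μg.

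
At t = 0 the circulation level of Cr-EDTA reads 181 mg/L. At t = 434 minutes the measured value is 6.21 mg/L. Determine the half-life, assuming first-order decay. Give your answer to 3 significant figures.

89.2 minutes

A/A₀ = 6.21/181 ≈ 0.034309.
n = log₂(29.147) ≈ 4.8653 half-lives elapsed in 434 minutes.
t½ = 434/4.8653 ≈ 89.204 minutes.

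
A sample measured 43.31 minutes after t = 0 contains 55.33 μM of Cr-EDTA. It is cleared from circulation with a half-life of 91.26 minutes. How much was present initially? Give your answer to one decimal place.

Number of half-lives elapsed: n = 43.31/91.26 ≈ 0.47458.
A₀ = A × 2^n = 55.33 × 2^0.47458 = 55.33 × 1.3895 ≈ 76.882 μM.

76.9 μM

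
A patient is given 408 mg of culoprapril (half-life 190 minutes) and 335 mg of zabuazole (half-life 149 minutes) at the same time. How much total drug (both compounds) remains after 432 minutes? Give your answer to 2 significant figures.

130 mg

culoprapril: 408 × (1/2)^(432/190) = 408 × (1/2)^2.2737 ≈ 84.375 mg.
zabuazole: 335 × (1/2)^(432/149) = 335 × (1/2)^2.8993 ≈ 44.901 mg.
Total = 84.375 + 44.901 ≈ 129.28 mg.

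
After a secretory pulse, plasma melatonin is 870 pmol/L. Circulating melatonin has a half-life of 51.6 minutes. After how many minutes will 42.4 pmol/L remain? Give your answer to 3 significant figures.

Fraction remaining = 42.4/870 ≈ 0.048736.
n = log₂(870/42.4) = ln(20.519)/ln 2 ≈ 4.3589 half-lives.
t = n × t½ = 4.3589 × 51.6 ≈ 224.92 minutes.

225 minutes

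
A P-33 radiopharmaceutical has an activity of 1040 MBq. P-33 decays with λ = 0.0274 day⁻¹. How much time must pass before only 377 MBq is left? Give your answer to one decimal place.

t½ = ln 2 / λ = 0.69315 / 0.0274 ≈ 25.297 days.
Fraction remaining = 377/1040 ≈ 0.3625.
n = log₂(1040/377) = ln(2.7586)/ln 2 ≈ 1.4639 half-lives.
t = n × t½ = 1.4639 × 25.297 ≈ 37.034 days.

37.0 days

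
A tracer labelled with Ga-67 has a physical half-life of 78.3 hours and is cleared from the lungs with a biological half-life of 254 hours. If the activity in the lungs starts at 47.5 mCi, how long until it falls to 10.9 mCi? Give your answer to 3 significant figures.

127 hours

1/t_eff = 1/t_phys + 1/t_biol = 1/78.3 + 1/254 = 0.016708 per hour.
t_eff = 78.3 × 254 / (78.3 + 254) ≈ 59.85 hours.
n = log₂(47.5/10.9) ≈ 2.1236; t = 2.1236 × 59.85 ≈ 127.1 hours.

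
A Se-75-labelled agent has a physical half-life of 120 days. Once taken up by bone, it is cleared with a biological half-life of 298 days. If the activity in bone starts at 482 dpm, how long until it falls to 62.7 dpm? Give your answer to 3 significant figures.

1/t_eff = 1/t_phys + 1/t_biol = 1/120 + 1/298 = 0.011689 per day.
t_eff = 120 × 298 / (120 + 298) ≈ 85.55 days.
n = log₂(482/62.7) ≈ 2.9425; t = 2.9425 × 85.55 ≈ 251.73 days.

252 days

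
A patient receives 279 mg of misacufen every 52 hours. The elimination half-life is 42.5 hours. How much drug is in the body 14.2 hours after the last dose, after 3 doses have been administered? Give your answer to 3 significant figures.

The 3 doses were given 118.2, 66.2, 14.2 hours ago.
Total = 279·(1/2)^(118.2/42.5) + 279·(1/2)^(66.2/42.5) + 279·(1/2)^(14.2/42.5)
      = 40.587 + 94.778 + 221.32 ≈ 356.69 mg.

357 mg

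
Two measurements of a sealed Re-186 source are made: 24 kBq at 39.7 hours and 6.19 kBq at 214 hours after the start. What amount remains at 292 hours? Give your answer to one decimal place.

3.4 kBq

Over Δt = 214 − 39.7 = 174.3 hours, the level fell by a factor of 24/6.19 ≈ 3.8772.
n = log₂(3.8772) ≈ 1.955 half-lives, so t½ = 174.3/1.955 ≈ 89.155 hours.
From t = 214 to t = 292: 6.19 × (1/2)^((292−214)/89.155) ≈ 3.3754 kBq.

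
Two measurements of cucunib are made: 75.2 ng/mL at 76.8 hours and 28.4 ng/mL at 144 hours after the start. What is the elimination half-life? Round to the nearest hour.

48 hours

Over Δt = 144 − 76.8 = 67.2 hours, the level fell by a factor of 75.2/28.4 ≈ 2.6479.
n = log₂(2.6479) ≈ 1.4048 half-lives, so t½ = 67.2/1.4048 ≈ 47.835 hours.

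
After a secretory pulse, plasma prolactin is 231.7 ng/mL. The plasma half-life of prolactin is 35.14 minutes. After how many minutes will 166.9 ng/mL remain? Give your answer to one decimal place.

16.6 minutes

Fraction remaining = 166.9/231.7 ≈ 0.72033.
n = log₂(231.7/166.9) = ln(1.3883)/ln 2 ≈ 0.47327 half-lives.
t = n × t½ = 0.47327 × 35.14 ≈ 16.631 minutes.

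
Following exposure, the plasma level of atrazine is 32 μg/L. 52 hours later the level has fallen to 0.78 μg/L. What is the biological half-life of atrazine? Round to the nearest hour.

10 hours

A/A₀ = 0.78/32 ≈ 0.024375.
n = log₂(41.026) ≈ 5.3585 half-lives elapsed in 52 hours.
t½ = 52/5.3585 ≈ 9.7043 hours.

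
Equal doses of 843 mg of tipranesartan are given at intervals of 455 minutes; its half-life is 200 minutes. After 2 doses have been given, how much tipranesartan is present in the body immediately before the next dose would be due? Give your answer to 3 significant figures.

The 2 doses were given 910, 455 minutes ago.
Total = 843·(1/2)^(910/200) + 843·(1/2)^(455/200)
      = 35.987 + 174.17 ≈ 210.16 mg.

210 mg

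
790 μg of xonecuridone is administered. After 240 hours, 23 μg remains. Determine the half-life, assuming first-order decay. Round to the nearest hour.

A/A₀ = 23/790 ≈ 0.029114.
n = log₂(34.348) ≈ 5.1021 half-lives elapsed in 240 hours.
t½ = 240/5.1021 ≈ 47.039 hours.

47 hours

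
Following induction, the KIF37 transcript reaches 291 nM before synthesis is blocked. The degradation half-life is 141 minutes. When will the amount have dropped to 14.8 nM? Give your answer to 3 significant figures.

Fraction remaining = 14.8/291 ≈ 0.050859.
n = log₂(291/14.8) = ln(19.662)/ln 2 ≈ 4.2974 half-lives.
t = n × t½ = 4.2974 × 141 ≈ 605.93 minutes.

606 minutes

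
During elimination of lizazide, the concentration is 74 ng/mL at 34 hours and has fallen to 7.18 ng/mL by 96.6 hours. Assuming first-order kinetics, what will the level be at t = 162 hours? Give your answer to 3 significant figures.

Over Δt = 96.6 − 34 = 62.6 hours, the level fell by a factor of 74/7.18 ≈ 10.306.
n = log₂(10.306) ≈ 3.3655 half-lives, so t½ = 62.6/3.3655 ≈ 18.601 hours.
From t = 96.6 to t = 162: 7.18 × (1/2)^((162−96.6)/18.601) ≈ 0.62763 ng/mL.

0.628 ng/mL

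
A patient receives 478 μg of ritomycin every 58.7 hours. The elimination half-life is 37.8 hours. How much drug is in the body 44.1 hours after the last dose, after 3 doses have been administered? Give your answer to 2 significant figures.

The 3 doses were given 161.5, 102.8, 44.1 hours ago.
Total = 478·(1/2)^(161.5/37.8) + 478·(1/2)^(102.8/37.8) + 478·(1/2)^(44.1/37.8)
      = 24.733 + 72.569 + 212.92 ≈ 310.23 μg.

310 μg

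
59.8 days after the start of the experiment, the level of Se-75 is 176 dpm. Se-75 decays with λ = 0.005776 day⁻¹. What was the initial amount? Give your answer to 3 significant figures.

t½ = ln 2 / λ = 0.69315 / 0.005776 ≈ 120 days.
Number of half-lives elapsed: n = 59.8/120 ≈ 0.49831.
A₀ = A × 2^n = 176 × 2^0.49831 = 176 × 1.4126 ≈ 248.61 dpm.

249 dpm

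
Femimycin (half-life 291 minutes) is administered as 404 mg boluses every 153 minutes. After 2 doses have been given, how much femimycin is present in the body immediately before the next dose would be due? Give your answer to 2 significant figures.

480 mg

The 2 doses were given 306, 153 minutes ago.
Total = 404·(1/2)^(306/291) + 404·(1/2)^(153/291)
      = 194.91 + 280.61 ≈ 475.52 mg.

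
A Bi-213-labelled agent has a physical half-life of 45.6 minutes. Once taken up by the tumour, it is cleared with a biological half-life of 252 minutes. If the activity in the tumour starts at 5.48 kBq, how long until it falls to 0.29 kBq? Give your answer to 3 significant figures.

164 minutes

1/t_eff = 1/t_phys + 1/t_biol = 1/45.6 + 1/252 = 0.025898 per minute.
t_eff = 45.6 × 252 / (45.6 + 252) ≈ 38.613 minutes.
n = log₂(5.48/0.29) ≈ 4.2401; t = 4.2401 × 38.613 ≈ 163.72 minutes.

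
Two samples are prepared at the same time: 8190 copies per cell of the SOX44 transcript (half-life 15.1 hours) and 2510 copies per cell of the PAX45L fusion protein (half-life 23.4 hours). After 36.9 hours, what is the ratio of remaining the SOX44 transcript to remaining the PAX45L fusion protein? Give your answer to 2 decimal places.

SOX44 transcript: 8190 × (1/2)^(36.9/15.1) = 8190 × (1/2)^2.4437 ≈ 1505.4 copies per cell.
PAX45L fusion protein: 2510 × (1/2)^(36.9/23.4) = 2510 × (1/2)^1.5769 ≈ 841.34 copies per cell.
Ratio ≈ 1505.4 / 841.34 ≈ 1.7893.

1.79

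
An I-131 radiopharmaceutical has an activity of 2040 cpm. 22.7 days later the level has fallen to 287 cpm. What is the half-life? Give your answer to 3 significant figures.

8.02 days

A/A₀ = 287/2040 ≈ 0.14069.
n = log₂(7.108) ≈ 2.8294 half-lives elapsed in 22.7 days.
t½ = 22.7/2.8294 ≈ 8.0228 days.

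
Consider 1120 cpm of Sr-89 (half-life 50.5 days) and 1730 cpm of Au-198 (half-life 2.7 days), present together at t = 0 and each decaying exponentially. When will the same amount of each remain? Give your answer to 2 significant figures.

1.8 days

Set 1120·(1/2)^(t/50.5) = 1730·(1/2)^(t/2.7).
Taking log₂: log₂(1120/1730) = t·(1/50.5 − 1/2.7).
log₂(0.6474) = -0.62727; 1/50.5 − 1/2.7 = -0.35057.
t = -0.62727 / -0.35057 ≈ 1.7893 days.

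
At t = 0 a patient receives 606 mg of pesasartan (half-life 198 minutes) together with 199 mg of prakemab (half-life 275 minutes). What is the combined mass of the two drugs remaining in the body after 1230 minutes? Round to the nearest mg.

pesasartan: 606 × (1/2)^(1230/198) = 606 × (1/2)^6.2121 ≈ 8.1741 mg.
prakemab: 199 × (1/2)^(1230/275) = 199 × (1/2)^4.4727 ≈ 8.9625 mg.
Total = 8.1741 + 8.9625 ≈ 17.137 mg.

17 mg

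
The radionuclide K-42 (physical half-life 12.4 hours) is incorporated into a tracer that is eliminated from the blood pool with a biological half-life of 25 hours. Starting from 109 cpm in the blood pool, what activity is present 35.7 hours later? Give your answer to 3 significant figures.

1/t_eff = 1/t_phys + 1/t_biol = 1/12.4 + 1/25 = 0.12065 per hour.
t_eff = 12.4 × 25 / (12.4 + 25) ≈ 8.2888 hours.
Remaining = 109 × (1/2)^(35.7/8.2888) = 109 × (1/2)^4.307 ≈ 5.5066 cpm.

5.51 cpm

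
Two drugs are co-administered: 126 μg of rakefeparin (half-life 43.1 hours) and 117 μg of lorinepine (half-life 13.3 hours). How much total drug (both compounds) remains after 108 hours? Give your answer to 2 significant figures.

rakefeparin: 126 × (1/2)^(108/43.1) = 126 × (1/2)^2.5058 ≈ 22.184 μg.
lorinepine: 117 × (1/2)^(108/13.3) = 117 × (1/2)^8.1203 ≈ 0.42047 μg.
Total = 22.184 + 0.42047 ≈ 22.605 μg.

23 μg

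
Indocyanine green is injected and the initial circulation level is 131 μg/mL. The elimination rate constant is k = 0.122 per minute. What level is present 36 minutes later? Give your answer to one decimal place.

t½ = ln 2 / k = 0.69315 / 0.122 ≈ 5.6815 minutes.
Number of half-lives: n = 36/5.6815 ≈ 6.3363.
Remaining = 131 × (1/2)^6.3363 = 131 × 0.012376 ≈ 1.6212 μg/mL.

1.6 μg/mL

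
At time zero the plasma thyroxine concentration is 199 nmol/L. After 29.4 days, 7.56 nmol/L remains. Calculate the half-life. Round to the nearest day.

A/A₀ = 7.56/199 ≈ 0.03799.
n = log₂(26.323) ≈ 4.7182 half-lives elapsed in 29.4 days.
t½ = 29.4/4.7182 ≈ 6.2311 days.

6 days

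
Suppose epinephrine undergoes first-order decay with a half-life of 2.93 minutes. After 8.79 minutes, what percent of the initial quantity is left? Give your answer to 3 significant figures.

n = 8.79/2.93 ≈ 3 half-lives.
Fraction remaining = (1/2)^3 ≈ 0.125, i.e. 12.5%.

12.5%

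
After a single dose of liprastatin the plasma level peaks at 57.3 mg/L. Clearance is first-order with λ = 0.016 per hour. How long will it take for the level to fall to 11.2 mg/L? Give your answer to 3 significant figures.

102 hours

t½ = ln 2 / λ = 0.69315 / 0.016 ≈ 43.322 hours.
Fraction remaining = 11.2/57.3 ≈ 0.19546.
n = log₂(57.3/11.2) = ln(5.1161)/ln 2 ≈ 2.355 half-lives.
t = n × t½ = 2.355 × 43.322 ≈ 102.02 hours.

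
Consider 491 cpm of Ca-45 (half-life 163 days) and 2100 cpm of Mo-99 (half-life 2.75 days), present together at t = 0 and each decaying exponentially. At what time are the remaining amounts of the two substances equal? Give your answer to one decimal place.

5.9 days

Set 491·(1/2)^(t/163) = 2100·(1/2)^(t/2.75).
Taking log₂: log₂(491/2100) = t·(1/163 − 1/2.75).
log₂(0.23381) = -2.0966; 1/163 − 1/2.75 = -0.3575.
t = -2.0966 / -0.3575 ≈ 5.8646 days.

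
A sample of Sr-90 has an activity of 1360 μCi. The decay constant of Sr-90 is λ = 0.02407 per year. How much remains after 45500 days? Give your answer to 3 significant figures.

t½ = ln 2 / λ = 0.69315 / 0.02407 ≈ 28.797 years.
Convert the elapsed time: 45500 days = 124.658 years.
Number of half-lives: n = 124.658/28.797 ≈ 4.3288.
Remaining = 1360 × (1/2)^4.3288 = 1360 × 0.049762 ≈ 67.676 μCi.

67.7 μCi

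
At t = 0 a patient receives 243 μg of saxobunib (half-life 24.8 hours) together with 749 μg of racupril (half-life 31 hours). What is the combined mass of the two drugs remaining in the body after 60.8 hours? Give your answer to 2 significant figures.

saxobunib: 243 × (1/2)^(60.8/24.8) = 243 × (1/2)^2.4516 ≈ 44.422 μg.
racupril: 749 × (1/2)^(60.8/31) = 749 × (1/2)^1.9613 ≈ 192.34 μg.
Total = 44.422 + 192.34 ≈ 236.76 μg.

240 μg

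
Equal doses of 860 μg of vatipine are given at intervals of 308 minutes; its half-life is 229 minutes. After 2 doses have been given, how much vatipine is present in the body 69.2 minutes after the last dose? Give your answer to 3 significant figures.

The 2 doses were given 377.2, 69.2 minutes ago.
Total = 860·(1/2)^(377.2/229) + 860·(1/2)^(69.2/229)
      = 274.57 + 697.48 ≈ 972.05 μg.

972 μg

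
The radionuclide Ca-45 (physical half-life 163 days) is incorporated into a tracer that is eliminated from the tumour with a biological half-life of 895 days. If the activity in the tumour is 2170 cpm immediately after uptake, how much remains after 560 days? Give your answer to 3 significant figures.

130 cpm

1/t_eff = 1/t_phys + 1/t_biol = 1/163 + 1/895 = 0.0072523 per day.
t_eff = 163 × 895 / (163 + 895) ≈ 137.89 days.
Remaining = 2170 × (1/2)^(560/137.89) = 2170 × (1/2)^4.0613 ≈ 129.98 cpm.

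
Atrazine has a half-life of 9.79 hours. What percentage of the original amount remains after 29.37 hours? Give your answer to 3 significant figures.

n = 29.37/9.79 ≈ 3 half-lives.
Fraction remaining = (1/2)^3 ≈ 0.125, i.e. 12.5%.

12.5%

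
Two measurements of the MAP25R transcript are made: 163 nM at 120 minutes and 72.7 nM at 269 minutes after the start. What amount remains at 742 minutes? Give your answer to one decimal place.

Over Δt = 269 − 120 = 149 minutes, the level fell by a factor of 163/72.7 ≈ 2.2421.
n = log₂(2.2421) ≈ 1.1648 half-lives, so t½ = 149/1.1648 ≈ 127.91 minutes.
From t = 269 to t = 742: 72.7 × (1/2)^((742−269)/127.91) ≈ 5.6026 nM.

5.6 nM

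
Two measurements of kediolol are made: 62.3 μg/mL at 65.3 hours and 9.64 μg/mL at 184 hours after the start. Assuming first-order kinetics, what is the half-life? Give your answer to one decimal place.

44.1 hours

Over Δt = 184 − 65.3 = 118.7 hours, the level fell by a factor of 62.3/9.64 ≈ 6.4627.
n = log₂(6.4627) ≈ 2.6921 half-lives, so t½ = 118.7/2.6921 ≈ 44.092 hours.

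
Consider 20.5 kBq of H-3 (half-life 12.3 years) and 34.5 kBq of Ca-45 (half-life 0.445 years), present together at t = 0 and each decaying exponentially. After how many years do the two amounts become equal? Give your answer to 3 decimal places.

Set 20.5·(1/2)^(t/12.3) = 34.5·(1/2)^(t/0.445).
Taking log₂: log₂(20.5/34.5) = t·(1/12.3 − 1/0.445).
log₂(0.5942) = -0.75097; 1/12.3 − 1/0.445 = -2.1659.
t = -0.75097 / -2.1659 ≈ 0.34673 years.

0.347 years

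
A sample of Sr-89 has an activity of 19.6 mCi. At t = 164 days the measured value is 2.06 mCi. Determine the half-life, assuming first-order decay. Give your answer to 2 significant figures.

A/A₀ = 2.06/19.6 ≈ 0.1051.
n = log₂(9.5146) ≈ 3.2501 half-lives elapsed in 164 days.
t½ = 164/3.2501 ≈ 50.459 days.

50 days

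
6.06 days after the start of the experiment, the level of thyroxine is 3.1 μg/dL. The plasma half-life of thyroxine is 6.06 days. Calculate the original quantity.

6.2 μg/dL

Number of half-lives elapsed: n = 6.06/6.06 ≈ 1.
A₀ = A × 2^n = 3.1 × 2^1 = 3.1 × 2 ≈ 6.2 μg/dL.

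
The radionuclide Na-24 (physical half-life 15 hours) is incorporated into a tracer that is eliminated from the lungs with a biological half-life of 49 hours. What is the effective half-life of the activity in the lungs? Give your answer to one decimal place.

11.5 hours

1/t_eff = 1/t_phys + 1/t_biol = 1/15 + 1/49 = 0.087075 per hour.
t_eff = 15 × 49 / (15 + 49) ≈ 11.484 hours.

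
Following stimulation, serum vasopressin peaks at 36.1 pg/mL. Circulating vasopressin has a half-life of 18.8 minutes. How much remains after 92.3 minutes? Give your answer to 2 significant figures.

1.2 pg/mL

Number of half-lives: n = 92.3/18.8 ≈ 4.9096.
Remaining = 36.1 × (1/2)^4.9096 = 36.1 × 0.033271 ≈ 1.2011 pg/mL.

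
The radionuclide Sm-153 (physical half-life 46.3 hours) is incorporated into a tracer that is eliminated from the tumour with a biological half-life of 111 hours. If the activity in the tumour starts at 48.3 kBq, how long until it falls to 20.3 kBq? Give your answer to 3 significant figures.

1/t_eff = 1/t_phys + 1/t_biol = 1/46.3 + 1/111 = 0.030607 per hour.
t_eff = 46.3 × 111 / (46.3 + 111) ≈ 32.672 hours.
n = log₂(48.3/20.3) ≈ 1.2505; t = 1.2505 × 32.672 ≈ 40.858 hours.

40.9 hours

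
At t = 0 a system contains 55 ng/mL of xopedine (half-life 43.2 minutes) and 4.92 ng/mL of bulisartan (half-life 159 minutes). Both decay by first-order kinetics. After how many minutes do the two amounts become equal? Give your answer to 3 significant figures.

Set 55·(1/2)^(t/43.2) = 4.92·(1/2)^(t/159).
Taking log₂: log₂(55/4.92) = t·(1/43.2 − 1/159).
log₂(11.179) = 3.4827; 1/43.2 − 1/159 = 0.016859.
t = 3.4827 / 0.016859 ≈ 206.58 minutes.

207 minutes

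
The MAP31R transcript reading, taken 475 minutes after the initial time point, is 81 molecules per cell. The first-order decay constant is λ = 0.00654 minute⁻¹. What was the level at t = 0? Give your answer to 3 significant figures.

t½ = ln 2 / λ = 0.69315 / 0.00654 ≈ 105.99 minutes.
Number of half-lives elapsed: n = 475/105.99 ≈ 4.4817.
A₀ = A × 2^n = 81 × 2^4.4817 = 81 × 22.343 ≈ 1809.8 molecules per cell.

1810 molecules per cell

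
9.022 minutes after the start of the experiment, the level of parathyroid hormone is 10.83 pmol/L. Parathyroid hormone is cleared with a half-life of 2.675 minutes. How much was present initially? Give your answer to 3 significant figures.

112 pmol/L

Number of half-lives elapsed: n = 9.022/2.675 ≈ 3.3727.
A₀ = A × 2^n = 10.83 × 2^3.3727 = 10.83 × 10.358 ≈ 112.18 pmol/L.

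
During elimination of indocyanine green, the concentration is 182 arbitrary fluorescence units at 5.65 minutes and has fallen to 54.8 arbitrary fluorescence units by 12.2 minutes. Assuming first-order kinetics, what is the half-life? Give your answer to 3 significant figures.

Over Δt = 12.2 − 5.65 = 6.55 minutes, the level fell by a factor of 182/54.8 ≈ 3.3212.
n = log₂(3.3212) ≈ 1.7317 half-lives, so t½ = 6.55/1.7317 ≈ 3.7824 minutes.

3.78 minutes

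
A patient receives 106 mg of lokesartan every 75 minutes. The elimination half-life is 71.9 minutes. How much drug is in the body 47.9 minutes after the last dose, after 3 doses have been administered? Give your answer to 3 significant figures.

The 3 doses were given 197.9, 122.9, 47.9 minutes ago.
Total = 106·(1/2)^(197.9/71.9) + 106·(1/2)^(122.9/71.9) + 106·(1/2)^(47.9/71.9)
      = 15.73 + 32.415 + 66.797 ≈ 114.94 mg.

115 mg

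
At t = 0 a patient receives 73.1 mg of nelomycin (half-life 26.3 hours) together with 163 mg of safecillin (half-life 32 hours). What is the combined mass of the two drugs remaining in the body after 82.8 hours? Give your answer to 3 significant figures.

35.4 mg

nelomycin: 73.1 × (1/2)^(82.8/26.3) = 73.1 × (1/2)^3.1483 ≈ 8.2449 mg.
safecillin: 163 × (1/2)^(82.8/32) = 163 × (1/2)^2.5875 ≈ 27.119 mg.
Total = 8.2449 + 27.119 ≈ 35.364 mg.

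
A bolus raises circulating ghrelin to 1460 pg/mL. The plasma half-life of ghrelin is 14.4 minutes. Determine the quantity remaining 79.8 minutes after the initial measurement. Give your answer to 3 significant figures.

31.3 pg/mL

Number of half-lives: n = 79.8/14.4 ≈ 5.5417.
Remaining = 1460 × (1/2)^5.5417 = 1460 × 0.021468 ≈ 31.343 pg/mL.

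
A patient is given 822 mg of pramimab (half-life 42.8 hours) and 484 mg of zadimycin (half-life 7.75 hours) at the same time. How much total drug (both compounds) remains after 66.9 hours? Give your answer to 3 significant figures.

pramimab: 822 × (1/2)^(66.9/42.8) = 822 × (1/2)^1.5631 ≈ 278.19 mg.
zadimycin: 484 × (1/2)^(66.9/7.75) = 484 × (1/2)^8.6323 ≈ 1.2198 mg.
Total = 278.19 + 1.2198 ≈ 279.41 mg.

279 mg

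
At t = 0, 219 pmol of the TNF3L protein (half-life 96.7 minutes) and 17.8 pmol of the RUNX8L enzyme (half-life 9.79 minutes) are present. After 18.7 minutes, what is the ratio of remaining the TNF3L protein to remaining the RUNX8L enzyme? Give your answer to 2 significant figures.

TNF3L protein: 219 × (1/2)^(18.7/96.7) = 219 × (1/2)^0.19338 ≈ 191.53 pmol.
RUNX8L enzyme: 17.8 × (1/2)^(18.7/9.79) = 17.8 × (1/2)^1.9101 ≈ 4.7361 pmol.
Ratio ≈ 191.53 / 4.7361 ≈ 40.44.

40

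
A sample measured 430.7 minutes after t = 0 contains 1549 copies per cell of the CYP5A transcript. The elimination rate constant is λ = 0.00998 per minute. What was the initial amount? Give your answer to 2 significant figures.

110000 copies per cell

t½ = ln 2 / λ = 0.69315 / 0.00998 ≈ 69.454 minutes.
Number of half-lives elapsed: n = 430.7/69.454 ≈ 6.2013.
A₀ = A × 2^n = 1549 × 2^6.2013 = 1549 × 73.581 ≈ 113980 copies per cell.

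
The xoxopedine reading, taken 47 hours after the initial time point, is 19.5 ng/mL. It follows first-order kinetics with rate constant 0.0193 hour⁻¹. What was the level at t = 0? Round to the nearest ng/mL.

48 ng/mL

t½ = ln 2 / k = 0.69315 / 0.0193 ≈ 35.914 hours.
Number of half-lives elapsed: n = 47/35.914 ≈ 1.3087.
A₀ = A × 2^n = 19.5 × 2^1.3087 = 19.5 × 2.4771 ≈ 48.304 ng/mL.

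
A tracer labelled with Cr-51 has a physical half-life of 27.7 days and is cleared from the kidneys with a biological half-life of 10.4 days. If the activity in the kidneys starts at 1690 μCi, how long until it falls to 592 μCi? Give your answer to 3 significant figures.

1/t_eff = 1/t_phys + 1/t_biol = 1/27.7 + 1/10.4 = 0.13225 per day.
t_eff = 27.7 × 10.4 / (27.7 + 10.4) ≈ 7.5612 days.
n = log₂(1690/592) ≈ 1.5134; t = 1.5134 × 7.5612 ≈ 11.443 days.

11.4 days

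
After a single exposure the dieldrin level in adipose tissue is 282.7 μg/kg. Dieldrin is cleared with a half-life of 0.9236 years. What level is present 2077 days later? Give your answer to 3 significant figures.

3.95 μg/kg

Convert the elapsed time: 2077 days = 5.69041 years.
Number of half-lives: n = 5.69041/0.9236 ≈ 6.1611.
Remaining = 282.7 × (1/2)^6.1611 = 282.7 × 0.013974 ≈ 3.9504 μg/kg.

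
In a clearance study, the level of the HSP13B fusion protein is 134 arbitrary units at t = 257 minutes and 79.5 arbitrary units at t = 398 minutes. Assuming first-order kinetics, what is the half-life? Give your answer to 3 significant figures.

Over Δt = 398 − 257 = 141 minutes, the level fell by a factor of 134/79.5 ≈ 1.6855.
n = log₂(1.6855) ≈ 0.75321 half-lives, so t½ = 141/0.75321 ≈ 187.2 minutes.

187 minutes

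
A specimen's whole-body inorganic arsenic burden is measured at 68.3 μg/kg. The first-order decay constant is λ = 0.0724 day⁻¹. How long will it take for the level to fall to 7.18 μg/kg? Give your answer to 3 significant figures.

t½ = ln 2 / λ = 0.69315 / 0.0724 ≈ 9.5739 days.
Fraction remaining = 7.18/68.3 ≈ 0.10512.
n = log₂(68.3/7.18) = ln(9.5125)/ln 2 ≈ 3.2498 half-lives.
t = n × t½ = 3.2498 × 9.5739 ≈ 31.113 days.

31.1 days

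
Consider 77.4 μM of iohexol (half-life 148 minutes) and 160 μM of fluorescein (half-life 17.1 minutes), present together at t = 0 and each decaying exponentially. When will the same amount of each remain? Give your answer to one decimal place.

Set 77.4·(1/2)^(t/148) = 160·(1/2)^(t/17.1).
Taking log₂: log₂(77.4/160) = t·(1/148 − 1/17.1).
log₂(0.48375) = -1.0477; 1/148 − 1/17.1 = -0.051723.
t = -1.0477 / -0.051723 ≈ 20.255 minutes.

20.3 minutes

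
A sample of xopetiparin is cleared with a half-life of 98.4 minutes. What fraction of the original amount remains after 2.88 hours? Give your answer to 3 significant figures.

0.296

2.88 hours = 172.8 minutes.
n = 172.8/98.4 ≈ 1.7561 half-lives.
Fraction remaining = (1/2)^1.7561 ≈ 0.29605.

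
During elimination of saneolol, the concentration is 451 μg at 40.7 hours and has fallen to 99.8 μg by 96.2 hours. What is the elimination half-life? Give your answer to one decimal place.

Over Δt = 96.2 − 40.7 = 55.5 hours, the level fell by a factor of 451/99.8 ≈ 4.519.
n = log₂(4.519) ≈ 2.176 half-lives, so t½ = 55.5/2.176 ≈ 25.505 hours.

25.5 hours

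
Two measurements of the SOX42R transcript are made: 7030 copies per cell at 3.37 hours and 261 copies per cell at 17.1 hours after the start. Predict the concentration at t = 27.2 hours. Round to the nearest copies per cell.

23 copies per cell

Over Δt = 17.1 − 3.37 = 13.73 hours, the level fell by a factor of 7030/261 ≈ 26.935.
n = log₂(26.935) ≈ 4.7514 half-lives, so t½ = 13.73/4.7514 ≈ 2.8897 hours.
From t = 17.1 to t = 27.2: 261 × (1/2)^((27.2−17.1)/2.8897) ≈ 23.146 copies per cell.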